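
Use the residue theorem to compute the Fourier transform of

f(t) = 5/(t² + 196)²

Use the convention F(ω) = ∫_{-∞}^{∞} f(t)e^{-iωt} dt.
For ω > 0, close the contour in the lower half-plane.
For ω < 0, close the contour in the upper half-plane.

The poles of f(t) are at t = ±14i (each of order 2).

Let g(z) = f(z)e^{-iωz}; for large |z| the factor e^{-iωz} decays in the lower half-plane when ω > 0 and in the upper half-plane when ω < 0.

Case ω > 0 (lower half-plane, clockwise contour ⇒ F(ω) = -2πi·ΣRes):
  Res_{z = - 14 i} g(z) = \frac{5 i \left(14 \omega + 1\right) e^{- 14 \omega}}{10976} (pole of order 2)
  F(ω) = -2πi·ΣRes = \frac{5 \pi \left(14 \omega + 1\right) e^{- 14 \omega}}{5488}

Case ω < 0 (upper half-plane, counterclockwise contour ⇒ F(ω) = +2πi·ΣRes):
  Res_{z = 14 i} g(z) = \frac{5 i \left(14 \omega - 1\right) e^{14 \omega}}{10976} (pole of order 2)
  F(ω) = 2πi·ΣRes = \frac{5 \pi \left(1 - 14 \omega\right) e^{14 \omega}}{5488}

Both cases combine into a single formula in |ω|:

F(ω) = \frac{5 \pi \left(14 \left|{\omega}\right| + 1\right) e^{- 14 \left|{\omega}\right|}}{5488}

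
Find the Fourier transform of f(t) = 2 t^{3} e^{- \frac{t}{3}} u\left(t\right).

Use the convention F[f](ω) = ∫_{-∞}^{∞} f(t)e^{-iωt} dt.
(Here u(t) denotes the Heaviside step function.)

F(ω) = \frac{972}{\left(3 i \omega + 1\right)^{4}}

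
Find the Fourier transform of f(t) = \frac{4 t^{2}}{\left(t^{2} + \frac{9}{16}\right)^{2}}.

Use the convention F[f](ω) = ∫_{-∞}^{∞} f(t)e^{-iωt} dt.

F(ω) = \frac{2 \pi \left(4 - 3 \left|{\omega}\right|\right) e^{- \frac{3 \left|{\omega}\right|}{4}}}{3}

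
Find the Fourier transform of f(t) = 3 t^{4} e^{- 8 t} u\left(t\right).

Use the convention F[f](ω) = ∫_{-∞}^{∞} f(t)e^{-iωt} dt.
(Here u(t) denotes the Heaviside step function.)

F(ω) = \frac{72}{\left(i \omega + 8\right)^{5}}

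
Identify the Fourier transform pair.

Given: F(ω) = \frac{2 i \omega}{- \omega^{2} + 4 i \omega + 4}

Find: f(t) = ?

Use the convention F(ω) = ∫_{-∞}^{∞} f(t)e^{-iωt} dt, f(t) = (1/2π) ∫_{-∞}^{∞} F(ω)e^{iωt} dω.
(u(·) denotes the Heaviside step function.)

f(t) = 2 \left(1 - 2 t\right) e^{- 2 t} u\left(t\right)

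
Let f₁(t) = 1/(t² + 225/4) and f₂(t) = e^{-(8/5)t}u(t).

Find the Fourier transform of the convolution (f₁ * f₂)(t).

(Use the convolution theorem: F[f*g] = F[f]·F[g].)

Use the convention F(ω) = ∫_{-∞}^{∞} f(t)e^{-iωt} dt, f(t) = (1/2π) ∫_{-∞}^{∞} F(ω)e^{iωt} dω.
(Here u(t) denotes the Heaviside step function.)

F[f₁*f₂](ω) = \frac{2 \pi e^{- \frac{15 \left|{\omega}\right|}{2}}}{3 \left(5 i \omega + 8\right)}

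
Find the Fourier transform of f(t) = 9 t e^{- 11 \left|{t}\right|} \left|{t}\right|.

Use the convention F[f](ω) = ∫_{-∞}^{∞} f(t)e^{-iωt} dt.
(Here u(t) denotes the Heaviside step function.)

F(ω) = \frac{36 i \omega \left(\omega^{2} - 363\right)}{\left(\omega^{2} + 121\right)^{3}}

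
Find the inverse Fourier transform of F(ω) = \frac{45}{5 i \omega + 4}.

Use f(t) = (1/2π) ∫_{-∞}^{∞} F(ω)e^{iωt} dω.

f(t) = 9 e^{- \frac{4 t}{5}} u\left(t\right)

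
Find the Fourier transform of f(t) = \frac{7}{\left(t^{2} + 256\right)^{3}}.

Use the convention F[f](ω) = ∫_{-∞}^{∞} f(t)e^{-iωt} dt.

F(ω) = \frac{7 \pi \left(256 \omega^{2} + 48 \left|{\omega}\right| + 3\right) e^{- 16 \left|{\omega}\right|}}{8388608}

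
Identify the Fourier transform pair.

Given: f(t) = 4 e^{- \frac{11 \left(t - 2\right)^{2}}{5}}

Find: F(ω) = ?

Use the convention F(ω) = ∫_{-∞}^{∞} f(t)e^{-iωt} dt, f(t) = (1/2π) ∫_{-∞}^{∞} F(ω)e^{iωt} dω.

F(ω) = \frac{4 \sqrt{55} \sqrt{\pi} e^{- \frac{\omega \left(5 \omega + 88 i\right)}{44}}}{11}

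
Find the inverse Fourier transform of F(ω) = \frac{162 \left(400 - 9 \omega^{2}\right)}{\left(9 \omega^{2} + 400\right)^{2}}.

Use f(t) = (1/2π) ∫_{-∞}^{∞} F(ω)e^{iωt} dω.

f(t) = 9 e^{- \frac{20 \left|{t}\right|}{3}} \left|{t}\right|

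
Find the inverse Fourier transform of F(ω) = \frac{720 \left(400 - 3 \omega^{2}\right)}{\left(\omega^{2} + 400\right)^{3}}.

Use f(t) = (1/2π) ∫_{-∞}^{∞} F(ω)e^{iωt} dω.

f(t) = 9 t^{2} e^{- 20 \left|{t}\right|}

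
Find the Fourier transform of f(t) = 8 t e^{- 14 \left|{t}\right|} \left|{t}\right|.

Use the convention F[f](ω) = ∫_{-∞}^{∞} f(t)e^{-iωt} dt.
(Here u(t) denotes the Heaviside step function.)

F(ω) = \frac{32 i \omega \left(\omega^{2} - 588\right)}{\left(\omega^{2} + 196\right)^{3}}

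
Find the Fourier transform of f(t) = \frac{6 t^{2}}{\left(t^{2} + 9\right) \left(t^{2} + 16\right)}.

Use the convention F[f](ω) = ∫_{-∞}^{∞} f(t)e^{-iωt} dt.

F(ω) = \frac{6 \pi \left(4 - 3 e^{\left|{\omega}\right|}\right) e^{- 4 \left|{\omega}\right|}}{7}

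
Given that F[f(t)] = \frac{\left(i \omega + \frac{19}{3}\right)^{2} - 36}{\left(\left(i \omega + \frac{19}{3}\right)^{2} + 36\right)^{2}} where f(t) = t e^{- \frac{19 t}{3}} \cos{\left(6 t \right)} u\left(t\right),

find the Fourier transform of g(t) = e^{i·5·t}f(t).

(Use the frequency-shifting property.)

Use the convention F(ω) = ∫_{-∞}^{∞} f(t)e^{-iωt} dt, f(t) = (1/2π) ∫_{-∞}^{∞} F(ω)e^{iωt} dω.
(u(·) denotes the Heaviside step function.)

F[g](ω) = \frac{9 \left(\left(3 i \left(\omega - 5\right) + 19\right)^{2} - 324\right)}{\left(\left(3 i \left(\omega - 5\right) + 19\right)^{2} + 324\right)^{2}}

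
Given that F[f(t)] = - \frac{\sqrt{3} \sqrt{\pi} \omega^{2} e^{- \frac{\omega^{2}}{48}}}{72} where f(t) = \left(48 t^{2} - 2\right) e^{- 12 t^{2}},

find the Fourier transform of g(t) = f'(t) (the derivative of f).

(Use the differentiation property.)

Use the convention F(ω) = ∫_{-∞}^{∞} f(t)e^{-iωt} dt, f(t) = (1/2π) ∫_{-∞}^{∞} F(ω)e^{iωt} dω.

F[g](ω) = - \frac{\sqrt{3} i \sqrt{\pi} \omega^{3} e^{- \frac{\omega^{2}}{48}}}{72}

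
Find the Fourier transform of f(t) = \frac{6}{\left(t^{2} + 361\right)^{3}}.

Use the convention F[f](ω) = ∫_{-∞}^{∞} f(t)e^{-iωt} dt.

F(ω) = \frac{3 \pi \left(361 \omega^{2} + 57 \left|{\omega}\right| + 3\right) e^{- 19 \left|{\omega}\right|}}{9904396}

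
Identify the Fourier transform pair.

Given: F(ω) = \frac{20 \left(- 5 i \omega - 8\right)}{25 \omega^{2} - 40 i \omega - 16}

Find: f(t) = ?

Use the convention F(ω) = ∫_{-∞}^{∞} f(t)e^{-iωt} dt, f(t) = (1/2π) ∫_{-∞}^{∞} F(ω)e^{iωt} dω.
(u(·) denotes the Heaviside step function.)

f(t) = 4 \left(\frac{4 t}{5} + 1\right) e^{- \frac{4 t}{5}} u\left(t\right)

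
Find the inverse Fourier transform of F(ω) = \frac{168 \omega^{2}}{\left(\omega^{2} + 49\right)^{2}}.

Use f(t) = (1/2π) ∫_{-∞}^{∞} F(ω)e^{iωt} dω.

f(t) = 6 \left(1 - 7 \left|{t}\right|\right) e^{- 7 \left|{t}\right|}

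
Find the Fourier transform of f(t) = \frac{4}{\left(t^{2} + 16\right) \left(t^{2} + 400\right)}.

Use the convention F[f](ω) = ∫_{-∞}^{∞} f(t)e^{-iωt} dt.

F(ω) = \frac{\pi \left(5 e^{16 \left|{\omega}\right|} - 1\right) e^{- 20 \left|{\omega}\right|}}{1920}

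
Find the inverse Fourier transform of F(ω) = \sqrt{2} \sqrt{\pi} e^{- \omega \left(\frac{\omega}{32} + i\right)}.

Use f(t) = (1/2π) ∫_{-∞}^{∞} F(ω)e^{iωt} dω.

f(t) = 4 e^{- 8 \left(t - 1\right)^{2}}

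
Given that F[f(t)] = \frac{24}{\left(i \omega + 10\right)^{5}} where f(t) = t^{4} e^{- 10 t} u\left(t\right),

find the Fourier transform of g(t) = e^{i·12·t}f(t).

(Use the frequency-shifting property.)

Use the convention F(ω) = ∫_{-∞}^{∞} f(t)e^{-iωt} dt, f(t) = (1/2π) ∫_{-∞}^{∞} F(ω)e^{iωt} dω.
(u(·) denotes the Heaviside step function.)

F[g](ω) = \frac{24}{\left(i \left(\omega - 12\right) + 10\right)^{5}}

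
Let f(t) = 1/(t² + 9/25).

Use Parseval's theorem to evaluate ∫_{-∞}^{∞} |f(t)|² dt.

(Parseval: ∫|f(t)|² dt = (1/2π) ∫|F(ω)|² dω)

∫|f(t)|² dt = \frac{125 \pi}{54}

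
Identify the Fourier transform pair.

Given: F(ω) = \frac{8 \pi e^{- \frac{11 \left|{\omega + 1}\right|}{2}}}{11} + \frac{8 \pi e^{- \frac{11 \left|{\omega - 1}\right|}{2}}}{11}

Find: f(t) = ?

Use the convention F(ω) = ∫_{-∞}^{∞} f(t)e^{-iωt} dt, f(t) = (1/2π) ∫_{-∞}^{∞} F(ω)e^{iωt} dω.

f(t) = \frac{8 \cos{\left(t \right)}}{t^{2} + \frac{121}{4}}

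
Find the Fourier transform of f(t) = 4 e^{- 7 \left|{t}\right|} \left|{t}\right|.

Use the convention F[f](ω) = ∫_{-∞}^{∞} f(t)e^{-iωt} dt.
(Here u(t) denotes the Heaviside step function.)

F(ω) = \frac{8 \left(49 - \omega^{2}\right)}{\left(\omega^{2} + 49\right)^{2}}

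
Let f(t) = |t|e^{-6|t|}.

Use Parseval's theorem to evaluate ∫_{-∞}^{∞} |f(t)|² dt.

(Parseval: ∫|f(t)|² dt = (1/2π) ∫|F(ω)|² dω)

∫|f(t)|² dt = \frac{1}{432}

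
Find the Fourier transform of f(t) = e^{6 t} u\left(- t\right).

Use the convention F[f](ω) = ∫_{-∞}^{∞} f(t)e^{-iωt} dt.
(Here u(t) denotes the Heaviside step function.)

F(ω) = \frac{i}{\omega + 6 i}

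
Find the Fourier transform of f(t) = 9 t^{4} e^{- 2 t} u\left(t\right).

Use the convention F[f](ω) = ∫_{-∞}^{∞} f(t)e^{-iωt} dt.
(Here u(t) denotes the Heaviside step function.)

F(ω) = \frac{216}{\left(i \omega + 2\right)^{5}}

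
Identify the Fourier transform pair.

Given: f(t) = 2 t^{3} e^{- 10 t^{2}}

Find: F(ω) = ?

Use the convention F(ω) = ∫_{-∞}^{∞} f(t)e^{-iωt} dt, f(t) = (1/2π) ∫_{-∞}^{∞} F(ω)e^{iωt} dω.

F(ω) = \frac{\sqrt{10} i \sqrt{\pi} \omega \left(\omega^{2} - 60\right) e^{- \frac{\omega^{2}}{40}}}{40000}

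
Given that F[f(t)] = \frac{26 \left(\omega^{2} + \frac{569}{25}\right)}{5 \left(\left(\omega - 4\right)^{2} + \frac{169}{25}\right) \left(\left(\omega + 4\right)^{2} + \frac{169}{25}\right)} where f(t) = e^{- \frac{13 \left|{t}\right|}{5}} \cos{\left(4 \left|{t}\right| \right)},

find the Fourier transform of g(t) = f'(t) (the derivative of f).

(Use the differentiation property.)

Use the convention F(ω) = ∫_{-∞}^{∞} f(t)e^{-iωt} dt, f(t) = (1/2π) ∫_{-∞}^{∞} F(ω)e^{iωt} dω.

F[g](ω) = \frac{130 i \omega \left(25 \omega^{2} + 569\right)}{625 \omega^{4} - 11550 \omega^{2} + 323761}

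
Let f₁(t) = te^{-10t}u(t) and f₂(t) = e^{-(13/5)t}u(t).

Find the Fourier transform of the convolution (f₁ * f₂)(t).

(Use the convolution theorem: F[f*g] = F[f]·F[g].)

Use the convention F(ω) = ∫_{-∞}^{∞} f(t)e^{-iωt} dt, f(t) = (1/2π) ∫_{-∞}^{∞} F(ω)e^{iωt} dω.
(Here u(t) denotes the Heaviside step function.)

F[f₁*f₂](ω) = \frac{5}{\left(i \omega + 10\right)^{2} \left(5 i \omega + 13\right)}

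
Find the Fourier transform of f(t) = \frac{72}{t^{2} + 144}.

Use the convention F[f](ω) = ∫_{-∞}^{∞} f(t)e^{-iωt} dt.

F(ω) = 6 \pi e^{- 12 \left|{\omega}\right|}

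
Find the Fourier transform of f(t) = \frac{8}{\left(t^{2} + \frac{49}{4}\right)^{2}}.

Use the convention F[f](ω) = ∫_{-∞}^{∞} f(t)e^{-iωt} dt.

F(ω) = \frac{16 \pi \left(7 \left|{\omega}\right| + 2\right) e^{- \frac{7 \left|{\omega}\right|}{2}}}{343}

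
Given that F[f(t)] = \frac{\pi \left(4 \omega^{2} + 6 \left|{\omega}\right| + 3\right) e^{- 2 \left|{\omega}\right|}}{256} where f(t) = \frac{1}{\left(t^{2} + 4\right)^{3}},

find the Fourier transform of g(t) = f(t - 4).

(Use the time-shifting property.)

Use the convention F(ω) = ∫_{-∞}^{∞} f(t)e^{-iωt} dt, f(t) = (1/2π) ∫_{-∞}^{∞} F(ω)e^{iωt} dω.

F[g](ω) = \frac{\pi \left(4 \omega^{2} + 6 \left|{\omega}\right| + 3\right) e^{- 4 i \omega - 2 \left|{\omega}\right|}}{256}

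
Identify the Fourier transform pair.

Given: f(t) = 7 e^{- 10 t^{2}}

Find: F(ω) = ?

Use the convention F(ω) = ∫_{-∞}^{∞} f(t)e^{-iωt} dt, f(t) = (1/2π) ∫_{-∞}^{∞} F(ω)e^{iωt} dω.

F(ω) = \frac{7 \sqrt{10} \sqrt{\pi} e^{- \frac{\omega^{2}}{40}}}{10}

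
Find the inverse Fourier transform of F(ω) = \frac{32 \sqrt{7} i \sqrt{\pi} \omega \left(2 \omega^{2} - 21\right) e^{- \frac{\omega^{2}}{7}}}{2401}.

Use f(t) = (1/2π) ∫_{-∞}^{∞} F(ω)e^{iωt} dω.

f(t) = 4 t^{3} e^{- \frac{7 t^{2}}{4}}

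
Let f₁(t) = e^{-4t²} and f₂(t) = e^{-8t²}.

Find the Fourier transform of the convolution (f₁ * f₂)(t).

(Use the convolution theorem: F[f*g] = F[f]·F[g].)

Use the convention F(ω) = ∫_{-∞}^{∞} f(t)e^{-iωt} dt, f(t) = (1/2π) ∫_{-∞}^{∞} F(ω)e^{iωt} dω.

F[f₁*f₂](ω) = \frac{\sqrt{2} \pi e^{- \frac{3 \omega^{2}}{32}}}{8}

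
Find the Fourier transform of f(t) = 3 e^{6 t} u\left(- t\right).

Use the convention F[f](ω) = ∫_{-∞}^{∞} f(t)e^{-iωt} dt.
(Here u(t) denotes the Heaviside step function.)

F(ω) = - \frac{3}{i \omega - 6}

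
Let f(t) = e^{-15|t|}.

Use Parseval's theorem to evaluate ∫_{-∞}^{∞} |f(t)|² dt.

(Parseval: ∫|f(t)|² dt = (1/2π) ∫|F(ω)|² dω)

∫|f(t)|² dt = \frac{1}{15}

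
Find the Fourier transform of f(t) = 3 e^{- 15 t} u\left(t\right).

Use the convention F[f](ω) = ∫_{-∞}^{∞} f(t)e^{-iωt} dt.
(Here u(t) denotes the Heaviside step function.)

F(ω) = \frac{3}{i \omega + 15}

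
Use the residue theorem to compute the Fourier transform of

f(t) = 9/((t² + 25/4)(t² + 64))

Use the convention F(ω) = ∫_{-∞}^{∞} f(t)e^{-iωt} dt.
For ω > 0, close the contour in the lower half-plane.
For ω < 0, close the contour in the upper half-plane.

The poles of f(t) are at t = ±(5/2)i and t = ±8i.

Let g(z) = f(z)e^{-iωz}; for large |z| the factor e^{-iωz} decays in the lower half-plane when ω > 0 and in the upper half-plane when ω < 0.

Case ω > 0 (lower half-plane, clockwise contour ⇒ F(ω) = -2πi·ΣRes):
  Res_{z = - \frac{5 i}{2}} g(z) = \frac{12 i e^{- \frac{5 \omega}{2}}}{385}
  Res_{z = - 8 i} g(z) = - \frac{3 i e^{- 8 \omega}}{308}
  F(ω) = -2πi·ΣRes = - \frac{3 \pi e^{- 8 \omega}}{154} + \frac{24 \pi e^{- \frac{5 \omega}{2}}}{385}

Case ω < 0 (upper half-plane, counterclockwise contour ⇒ F(ω) = +2πi·ΣRes):
  Res_{z = \frac{5 i}{2}} g(z) = - \frac{12 i e^{\frac{5 \omega}{2}}}{385}
  Res_{z = 8 i} g(z) = \frac{3 i e^{8 \omega}}{308}
  F(ω) = 2πi·ΣRes = \frac{3 \pi \left(16 e^{\frac{5 \omega}{2}} - 5 e^{8 \omega}\right)}{770}

Both cases combine into a single formula in |ω|:

F(ω) = - \frac{3 \pi e^{- 8 \left|{\omega}\right|}}{154} + \frac{24 \pi e^{- \frac{5 \left|{\omega}\right|}{2}}}{385}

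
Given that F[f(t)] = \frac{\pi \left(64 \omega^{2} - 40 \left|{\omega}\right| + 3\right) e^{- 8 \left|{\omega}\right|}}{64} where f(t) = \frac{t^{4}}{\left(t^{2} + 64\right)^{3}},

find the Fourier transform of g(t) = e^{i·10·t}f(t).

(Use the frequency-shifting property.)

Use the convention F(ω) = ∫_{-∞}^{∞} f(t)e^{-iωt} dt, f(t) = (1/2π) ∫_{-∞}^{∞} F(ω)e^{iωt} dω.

F[g](ω) = \frac{\pi \left(64 \left(\omega - 10\right)^{2} - 40 \left|{\omega - 10}\right| + 3\right) e^{- 8 \left|{\omega - 10}\right|}}{64}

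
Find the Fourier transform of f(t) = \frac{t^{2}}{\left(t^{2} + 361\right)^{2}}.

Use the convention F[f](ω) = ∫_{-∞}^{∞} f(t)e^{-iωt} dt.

F(ω) = \frac{\pi \left(1 - 19 \left|{\omega}\right|\right) e^{- 19 \left|{\omega}\right|}}{38}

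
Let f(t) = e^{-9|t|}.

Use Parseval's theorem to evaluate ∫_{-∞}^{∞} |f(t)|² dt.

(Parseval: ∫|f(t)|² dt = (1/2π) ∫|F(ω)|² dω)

∫|f(t)|² dt = \frac{1}{9}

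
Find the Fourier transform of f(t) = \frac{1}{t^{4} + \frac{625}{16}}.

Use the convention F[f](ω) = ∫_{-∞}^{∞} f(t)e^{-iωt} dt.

F(ω) = \frac{8 \pi e^{- \frac{5 \sqrt{2} \left|{\omega}\right|}{4}} \sin{\left(\frac{5 \sqrt{2} \left|{\omega}\right|}{4} + \frac{\pi}{4} \right)}}{125}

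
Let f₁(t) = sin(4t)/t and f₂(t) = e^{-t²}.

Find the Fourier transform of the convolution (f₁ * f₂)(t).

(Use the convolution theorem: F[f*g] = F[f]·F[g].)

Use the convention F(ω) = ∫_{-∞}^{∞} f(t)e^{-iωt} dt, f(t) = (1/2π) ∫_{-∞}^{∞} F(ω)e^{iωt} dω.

F[f₁*f₂](ω) = \begin{cases} \pi^{\frac{3}{2}} e^{- \frac{\omega^{2}}{4}} & \text{for}\: \omega > -4 \wedge \omega < 4 \\0 & \text{otherwise} \end{cases}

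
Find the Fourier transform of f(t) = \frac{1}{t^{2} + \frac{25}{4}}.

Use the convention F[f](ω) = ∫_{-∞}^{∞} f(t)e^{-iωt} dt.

F(ω) = \frac{2 \pi e^{- \frac{5 \left|{\omega}\right|}{2}}}{5}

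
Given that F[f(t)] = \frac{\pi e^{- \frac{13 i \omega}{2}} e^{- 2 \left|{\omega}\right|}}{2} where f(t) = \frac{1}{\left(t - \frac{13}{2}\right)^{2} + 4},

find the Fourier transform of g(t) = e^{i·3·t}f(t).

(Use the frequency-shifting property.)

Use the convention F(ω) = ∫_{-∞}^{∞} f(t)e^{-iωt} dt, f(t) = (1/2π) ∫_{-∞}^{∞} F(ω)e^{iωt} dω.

F[g](ω) = \frac{\pi e^{- \frac{13 i \left(\omega - 3\right)}{2} - 2 \left|{\omega - 3}\right|}}{2}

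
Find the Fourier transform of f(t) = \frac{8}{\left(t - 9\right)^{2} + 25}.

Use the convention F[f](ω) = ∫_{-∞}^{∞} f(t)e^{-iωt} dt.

F(ω) = \frac{8 \pi e^{- 9 i \omega - 5 \left|{\omega}\right|}}{5}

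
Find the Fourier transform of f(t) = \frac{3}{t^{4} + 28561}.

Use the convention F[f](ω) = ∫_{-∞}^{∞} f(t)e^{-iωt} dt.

F(ω) = \frac{3 \pi e^{- \frac{13 \sqrt{2} \left|{\omega}\right|}{2}} \sin{\left(\frac{13 \sqrt{2} \left|{\omega}\right|}{2} + \frac{\pi}{4} \right)}}{2197}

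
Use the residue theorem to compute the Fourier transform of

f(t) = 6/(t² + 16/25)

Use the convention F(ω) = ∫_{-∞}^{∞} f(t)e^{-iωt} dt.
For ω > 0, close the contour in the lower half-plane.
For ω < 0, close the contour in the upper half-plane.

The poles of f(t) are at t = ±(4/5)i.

Let g(z) = f(z)e^{-iωz}; for large |z| the factor e^{-iωz} decays in the lower half-plane when ω > 0 and in the upper half-plane when ω < 0.

Case ω > 0 (lower half-plane, clockwise contour ⇒ F(ω) = -2πi·ΣRes):
  Res_{z = - \frac{4 i}{5}} g(z) = \frac{15 i e^{- \frac{4 \omega}{5}}}{4}
  F(ω) = -2πi·ΣRes = \frac{15 \pi e^{- \frac{4 \omega}{5}}}{2}

Case ω < 0 (upper half-plane, counterclockwise contour ⇒ F(ω) = +2πi·ΣRes):
  Res_{z = \frac{4 i}{5}} g(z) = - \frac{15 i e^{\frac{4 \omega}{5}}}{4}
  F(ω) = 2πi·ΣRes = \frac{15 \pi e^{\frac{4 \omega}{5}}}{2}

Both cases combine into a single formula in |ω|:

F(ω) = \frac{15 \pi e^{- \frac{4 \left|{\omega}\right|}{5}}}{2}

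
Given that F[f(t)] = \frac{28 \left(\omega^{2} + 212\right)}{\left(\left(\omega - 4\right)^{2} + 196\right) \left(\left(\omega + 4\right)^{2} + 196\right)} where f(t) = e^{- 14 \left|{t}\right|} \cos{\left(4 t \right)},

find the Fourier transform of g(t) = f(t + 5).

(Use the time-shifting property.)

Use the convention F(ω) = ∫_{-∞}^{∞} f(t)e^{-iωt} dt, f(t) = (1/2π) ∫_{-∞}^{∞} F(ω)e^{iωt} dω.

F[g](ω) = \frac{28 \left(\omega^{2} + 212\right) e^{5 i \omega}}{\omega^{4} + 360 \omega^{2} + 44944}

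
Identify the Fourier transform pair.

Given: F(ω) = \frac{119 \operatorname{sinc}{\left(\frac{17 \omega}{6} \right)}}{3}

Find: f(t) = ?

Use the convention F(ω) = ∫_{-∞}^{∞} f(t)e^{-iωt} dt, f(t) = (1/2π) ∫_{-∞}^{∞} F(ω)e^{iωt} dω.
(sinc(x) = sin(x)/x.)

f(t) = 7 \left(\begin{cases} 1 & \text{for}\: \left|{t}\right| < \frac{17}{6} \\0 & \text{otherwise} \end{cases}\right)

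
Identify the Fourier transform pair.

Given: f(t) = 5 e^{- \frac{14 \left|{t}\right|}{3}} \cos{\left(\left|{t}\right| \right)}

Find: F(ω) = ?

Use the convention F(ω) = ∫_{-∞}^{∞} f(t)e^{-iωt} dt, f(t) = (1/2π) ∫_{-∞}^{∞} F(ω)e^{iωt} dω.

F(ω) = \frac{420 \left(9 \omega^{2} + 205\right)}{81 \omega^{4} + 3366 \omega^{2} + 42025}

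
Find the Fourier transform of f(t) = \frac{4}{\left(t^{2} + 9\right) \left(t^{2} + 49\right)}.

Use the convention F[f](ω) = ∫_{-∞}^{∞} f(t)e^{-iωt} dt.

F(ω) = \frac{\pi \left(7 e^{4 \left|{\omega}\right|} - 3\right) e^{- 7 \left|{\omega}\right|}}{210}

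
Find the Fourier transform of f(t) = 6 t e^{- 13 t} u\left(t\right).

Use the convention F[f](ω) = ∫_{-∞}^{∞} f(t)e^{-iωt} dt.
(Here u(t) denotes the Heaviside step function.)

F(ω) = \frac{6}{\left(i \omega + 13\right)^{2}}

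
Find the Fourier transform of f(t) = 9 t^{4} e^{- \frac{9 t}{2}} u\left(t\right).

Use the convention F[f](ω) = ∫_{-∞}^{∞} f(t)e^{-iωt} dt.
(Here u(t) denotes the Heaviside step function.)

F(ω) = \frac{6912}{\left(2 i \omega + 9\right)^{5}}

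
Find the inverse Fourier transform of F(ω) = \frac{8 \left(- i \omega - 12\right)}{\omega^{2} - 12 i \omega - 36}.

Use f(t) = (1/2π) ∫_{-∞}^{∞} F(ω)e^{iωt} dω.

f(t) = 8 \left(6 t + 1\right) e^{- 6 t} u\left(t\right)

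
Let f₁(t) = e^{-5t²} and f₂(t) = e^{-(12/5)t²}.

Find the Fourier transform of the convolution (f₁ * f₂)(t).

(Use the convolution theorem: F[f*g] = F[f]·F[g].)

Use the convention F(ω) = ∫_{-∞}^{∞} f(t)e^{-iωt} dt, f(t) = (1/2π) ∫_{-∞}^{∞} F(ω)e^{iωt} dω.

F[f₁*f₂](ω) = \frac{\sqrt{3} \pi e^{- \frac{37 \omega^{2}}{240}}}{6}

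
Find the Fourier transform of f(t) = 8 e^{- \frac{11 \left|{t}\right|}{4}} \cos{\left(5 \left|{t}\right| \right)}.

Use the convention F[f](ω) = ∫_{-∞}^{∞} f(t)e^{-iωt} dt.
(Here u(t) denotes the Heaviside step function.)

F(ω) = \frac{704 \left(16 \omega^{2} + 521\right)}{256 \omega^{4} - 8928 \omega^{2} + 271441}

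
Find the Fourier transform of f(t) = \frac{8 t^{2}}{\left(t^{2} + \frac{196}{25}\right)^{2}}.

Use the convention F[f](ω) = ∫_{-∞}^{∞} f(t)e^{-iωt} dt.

F(ω) = \frac{2 \pi \left(5 - 14 \left|{\omega}\right|\right) e^{- \frac{14 \left|{\omega}\right|}{5}}}{7}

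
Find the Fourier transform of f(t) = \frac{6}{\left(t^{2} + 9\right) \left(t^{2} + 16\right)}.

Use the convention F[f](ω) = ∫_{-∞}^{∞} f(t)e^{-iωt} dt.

F(ω) = \frac{\pi \left(4 e^{\left|{\omega}\right|} - 3\right) e^{- 4 \left|{\omega}\right|}}{14}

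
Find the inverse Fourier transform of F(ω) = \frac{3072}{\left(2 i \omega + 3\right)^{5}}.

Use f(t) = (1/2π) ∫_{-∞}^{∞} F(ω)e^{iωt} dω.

f(t) = 4 t^{4} e^{- \frac{3 t}{2}} u\left(t\right)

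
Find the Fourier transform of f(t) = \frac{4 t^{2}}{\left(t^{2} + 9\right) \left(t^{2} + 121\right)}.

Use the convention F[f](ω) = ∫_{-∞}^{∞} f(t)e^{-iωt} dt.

F(ω) = \frac{\pi \left(11 - 3 e^{8 \left|{\omega}\right|}\right) e^{- 11 \left|{\omega}\right|}}{28}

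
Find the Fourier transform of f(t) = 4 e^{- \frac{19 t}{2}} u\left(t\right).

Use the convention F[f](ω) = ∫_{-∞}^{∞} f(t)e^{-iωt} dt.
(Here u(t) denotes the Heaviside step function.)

F(ω) = \frac{8}{2 i \omega + 19}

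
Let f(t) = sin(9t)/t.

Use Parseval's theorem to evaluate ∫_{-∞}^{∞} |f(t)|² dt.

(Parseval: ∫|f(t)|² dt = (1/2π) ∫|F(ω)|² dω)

∫|f(t)|² dt = 9 \pi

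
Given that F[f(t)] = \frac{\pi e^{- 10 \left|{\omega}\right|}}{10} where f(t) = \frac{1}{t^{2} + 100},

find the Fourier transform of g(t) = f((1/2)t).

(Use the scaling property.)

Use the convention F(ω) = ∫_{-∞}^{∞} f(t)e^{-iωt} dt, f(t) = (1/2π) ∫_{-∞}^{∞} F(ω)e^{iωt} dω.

F[g](ω) = \frac{\pi e^{- 20 \left|{\omega}\right|}}{5}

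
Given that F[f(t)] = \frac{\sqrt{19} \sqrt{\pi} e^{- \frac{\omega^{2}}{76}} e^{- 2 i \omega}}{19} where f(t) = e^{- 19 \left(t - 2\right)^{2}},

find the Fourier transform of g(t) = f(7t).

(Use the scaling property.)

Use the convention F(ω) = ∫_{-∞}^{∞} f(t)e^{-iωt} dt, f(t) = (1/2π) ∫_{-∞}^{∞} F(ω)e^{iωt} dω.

F[g](ω) = \frac{\sqrt{19} \sqrt{\pi} e^{- \frac{\omega \left(\omega + 1064 i\right)}{3724}}}{133}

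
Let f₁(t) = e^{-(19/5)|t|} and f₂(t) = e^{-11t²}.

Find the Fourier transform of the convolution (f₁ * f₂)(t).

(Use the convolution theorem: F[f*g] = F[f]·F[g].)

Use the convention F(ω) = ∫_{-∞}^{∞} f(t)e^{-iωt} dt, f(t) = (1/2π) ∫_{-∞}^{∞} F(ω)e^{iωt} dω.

F[f₁*f₂](ω) = \frac{190 \sqrt{11} \sqrt{\pi} e^{- \frac{\omega^{2}}{44}}}{11 \left(25 \omega^{2} + 361\right)}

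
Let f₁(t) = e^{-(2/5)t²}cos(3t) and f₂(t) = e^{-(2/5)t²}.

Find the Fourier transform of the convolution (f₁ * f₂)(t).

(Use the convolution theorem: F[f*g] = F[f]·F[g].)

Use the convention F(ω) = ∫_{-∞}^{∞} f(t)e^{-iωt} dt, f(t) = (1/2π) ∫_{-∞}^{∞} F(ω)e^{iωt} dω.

F[f₁*f₂](ω) = \frac{5 \pi \left(e^{\frac{15 \omega}{2}} + 1\right) e^{- \frac{5 \omega^{2}}{4} - \frac{15 \omega}{4} - \frac{45}{8}}}{4}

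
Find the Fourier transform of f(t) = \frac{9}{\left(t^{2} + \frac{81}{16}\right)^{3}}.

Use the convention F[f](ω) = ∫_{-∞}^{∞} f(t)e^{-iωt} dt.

F(ω) = \frac{8 \pi \left(27 \omega^{2} + 36 \left|{\omega}\right| + 16\right) e^{- \frac{9 \left|{\omega}\right|}{4}}}{2187}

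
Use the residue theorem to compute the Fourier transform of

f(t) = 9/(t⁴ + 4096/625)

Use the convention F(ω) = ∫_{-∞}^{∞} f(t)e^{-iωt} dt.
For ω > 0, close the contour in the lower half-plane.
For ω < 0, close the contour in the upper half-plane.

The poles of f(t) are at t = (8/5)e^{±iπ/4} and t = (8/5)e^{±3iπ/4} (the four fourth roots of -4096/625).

Let g(z) = f(z)e^{-iωz}; for large |z| the factor e^{-iωz} decays in the lower half-plane when ω > 0 and in the upper half-plane when ω < 0.

Case ω > 0 (lower half-plane, clockwise contour ⇒ F(ω) = -2πi·ΣRes):
  Res_{z = - \frac{4 \sqrt{2}}{5} - \frac{4 \sqrt{2} i}{5}} g(z) = \frac{1125 \sqrt{2} i \left(1 - i\right) e^{\frac{4 \sqrt{2} \omega \left(-1 + i\right)}{5}}}{4096}
  Res_{z = \frac{4 \sqrt{2}}{5} - \frac{4 \sqrt{2} i}{5}} g(z) = \frac{1125 \sqrt{2} i \left(1 + i\right) e^{- \frac{4 \sqrt{2} \omega \left(1 + i\right)}{5}}}{4096}
  F(ω) = -2πi·ΣRes = \frac{1125 \sqrt{2} \pi \left(1 - i\right) \left(e^{\frac{8 \sqrt{2} i \omega}{5}} + i\right) e^{- \frac{4 \sqrt{2} \omega \left(1 + i\right)}{5}}}{2048} = \frac{1125 \sqrt{2} \pi \left(\sin{\left(\frac{4 \sqrt{2} \omega}{5} \right)} + \cos{\left(\frac{4 \sqrt{2} \omega}{5} \right)}\right) e^{- \frac{4 \sqrt{2} \omega}{5}}}{1024}

Case ω < 0 (upper half-plane, counterclockwise contour ⇒ F(ω) = +2πi·ΣRes):
  Res_{z = \frac{4 \sqrt{2}}{5} + \frac{4 \sqrt{2} i}{5}} g(z) = \frac{1125 \sqrt{2} i \left(-1 + i\right) e^{\frac{4 \sqrt{2} \omega \left(1 - i\right)}{5}}}{4096}
  Res_{z = - \frac{4 \sqrt{2}}{5} + \frac{4 \sqrt{2} i}{5}} g(z) = \frac{1125 \sqrt{2} \left(1 - i\right) e^{\frac{4 \sqrt{2} \omega \left(1 + i\right)}{5}}}{4096}
  F(ω) = 2πi·ΣRes = - \frac{1125 \sqrt{2} i \pi \left(i \left(1 - i\right) e^{\frac{4 \sqrt{2} \omega \left(1 - i\right)}{5}} - \left(1 - i\right) e^{\frac{4 \sqrt{2} \omega \left(1 + i\right)}{5}}\right)}{2048} = \frac{1125 \sqrt{2} \pi \left(- \sin{\left(\frac{4 \sqrt{2} \omega}{5} \right)} + \cos{\left(\frac{4 \sqrt{2} \omega}{5} \right)}\right) e^{\frac{4 \sqrt{2} \omega}{5}}}{1024}

Both cases combine into a single formula in |ω|:

F(ω) = \frac{1125 \sqrt{2} \pi \left(\sin{\left(\frac{4 \sqrt{2} \left|{\omega}\right|}{5} \right)} + \cos{\left(\frac{4 \sqrt{2} \left|{\omega}\right|}{5} \right)}\right) e^{- \frac{4 \sqrt{2} \left|{\omega}\right|}{5}}}{1024}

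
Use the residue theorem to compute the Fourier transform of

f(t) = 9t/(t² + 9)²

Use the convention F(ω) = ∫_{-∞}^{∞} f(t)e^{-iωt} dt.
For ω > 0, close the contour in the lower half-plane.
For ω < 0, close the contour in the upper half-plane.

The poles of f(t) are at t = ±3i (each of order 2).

Let g(z) = f(z)e^{-iωz}; for large |z| the factor e^{-iωz} decays in the lower half-plane when ω > 0 and in the upper half-plane when ω < 0.

Case ω > 0 (lower half-plane, clockwise contour ⇒ F(ω) = -2πi·ΣRes):
  Res_{z = - 3 i} g(z) = \frac{3 \omega e^{- 3 \omega}}{4} (pole of order 2)
  F(ω) = -2πi·ΣRes = - \frac{3 i \pi \omega e^{- 3 \omega}}{2}

Case ω < 0 (upper half-plane, counterclockwise contour ⇒ F(ω) = +2πi·ΣRes):
  Res_{z = 3 i} g(z) = - \frac{3 \omega e^{3 \omega}}{4} (pole of order 2)
  F(ω) = 2πi·ΣRes = - \frac{3 i \pi \omega e^{3 \omega}}{2}

Both cases combine into a single formula in |ω|:

F(ω) = - \frac{3 i \pi \omega e^{- 3 \left|{\omega}\right|}}{2}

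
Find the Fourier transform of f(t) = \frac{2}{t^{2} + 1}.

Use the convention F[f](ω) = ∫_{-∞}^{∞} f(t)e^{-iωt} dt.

F(ω) = 2 \pi e^{- \left|{\omega}\right|}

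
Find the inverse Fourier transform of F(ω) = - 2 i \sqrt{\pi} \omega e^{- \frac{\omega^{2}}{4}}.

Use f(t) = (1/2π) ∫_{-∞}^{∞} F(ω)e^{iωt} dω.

f(t) = 4 t e^{- t^{2}}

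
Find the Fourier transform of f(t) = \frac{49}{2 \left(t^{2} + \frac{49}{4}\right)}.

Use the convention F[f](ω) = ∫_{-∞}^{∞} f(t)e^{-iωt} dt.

F(ω) = 7 \pi e^{- \frac{7 \left|{\omega}\right|}{2}}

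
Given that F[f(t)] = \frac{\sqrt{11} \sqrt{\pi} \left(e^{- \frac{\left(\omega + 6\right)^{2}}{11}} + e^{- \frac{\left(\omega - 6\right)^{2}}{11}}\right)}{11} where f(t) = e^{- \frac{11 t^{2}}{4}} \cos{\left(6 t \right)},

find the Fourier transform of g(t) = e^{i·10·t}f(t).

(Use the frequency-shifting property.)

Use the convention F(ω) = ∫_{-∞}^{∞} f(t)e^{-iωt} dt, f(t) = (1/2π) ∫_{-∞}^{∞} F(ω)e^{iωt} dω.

F[g](ω) = \frac{\sqrt{11} \sqrt{\pi} \left(e^{\frac{24 \omega}{11}} + e^{\frac{240}{11}}\right) e^{- \frac{\omega^{2}}{11} + \frac{8 \omega}{11} - \frac{256}{11}}}{11}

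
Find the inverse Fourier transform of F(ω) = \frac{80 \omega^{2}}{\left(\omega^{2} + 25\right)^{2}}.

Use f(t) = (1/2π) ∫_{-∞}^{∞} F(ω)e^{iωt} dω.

f(t) = 4 \left(1 - 5 \left|{t}\right|\right) e^{- 5 \left|{t}\right|}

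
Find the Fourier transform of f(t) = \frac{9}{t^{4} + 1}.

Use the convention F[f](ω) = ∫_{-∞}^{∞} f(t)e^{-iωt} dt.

F(ω) = 9 \pi e^{- \frac{\sqrt{2} \left|{\omega}\right|}{2}} \sin{\left(\frac{\sqrt{2} \left|{\omega}\right|}{2} + \frac{\pi}{4} \right)}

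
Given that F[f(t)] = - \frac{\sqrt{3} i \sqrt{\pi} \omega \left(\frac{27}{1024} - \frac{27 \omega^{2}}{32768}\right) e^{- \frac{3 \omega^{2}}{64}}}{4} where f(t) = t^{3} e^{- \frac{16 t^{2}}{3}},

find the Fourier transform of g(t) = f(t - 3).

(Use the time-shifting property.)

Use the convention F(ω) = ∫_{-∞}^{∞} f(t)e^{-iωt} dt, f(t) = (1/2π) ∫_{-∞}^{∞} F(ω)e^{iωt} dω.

F[g](ω) = \frac{27 \sqrt{3} i \sqrt{\pi} \omega \left(\omega^{2} - 32\right) e^{- 3 \omega \left(\frac{\omega}{64} + i\right)}}{131072}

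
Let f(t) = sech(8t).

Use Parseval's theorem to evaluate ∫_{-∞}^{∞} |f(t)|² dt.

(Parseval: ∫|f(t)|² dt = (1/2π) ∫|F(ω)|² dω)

∫|f(t)|² dt = \frac{1}{4}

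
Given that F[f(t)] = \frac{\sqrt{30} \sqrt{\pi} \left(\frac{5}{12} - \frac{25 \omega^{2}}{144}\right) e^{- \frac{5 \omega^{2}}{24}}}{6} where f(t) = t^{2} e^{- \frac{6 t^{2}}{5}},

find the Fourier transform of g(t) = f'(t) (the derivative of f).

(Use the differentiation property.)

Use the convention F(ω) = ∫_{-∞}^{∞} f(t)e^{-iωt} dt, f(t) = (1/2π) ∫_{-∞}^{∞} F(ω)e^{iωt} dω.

F[g](ω) = \frac{5 \sqrt{30} i \sqrt{\pi} \omega \left(12 - 5 \omega^{2}\right) e^{- \frac{5 \omega^{2}}{24}}}{864}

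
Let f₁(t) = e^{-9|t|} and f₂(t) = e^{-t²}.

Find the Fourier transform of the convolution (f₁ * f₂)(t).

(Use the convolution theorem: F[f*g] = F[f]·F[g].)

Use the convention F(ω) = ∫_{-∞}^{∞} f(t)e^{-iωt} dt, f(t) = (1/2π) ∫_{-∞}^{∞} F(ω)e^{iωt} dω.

F[f₁*f₂](ω) = \frac{18 \sqrt{\pi} e^{- \frac{\omega^{2}}{4}}}{\omega^{2} + 81}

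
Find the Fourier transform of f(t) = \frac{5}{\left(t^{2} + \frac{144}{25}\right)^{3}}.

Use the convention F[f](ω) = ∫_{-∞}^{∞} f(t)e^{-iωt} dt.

F(ω) = \frac{625 \pi \left(48 \omega^{2} + 60 \left|{\omega}\right| + 25\right) e^{- \frac{12 \left|{\omega}\right|}{5}}}{663552}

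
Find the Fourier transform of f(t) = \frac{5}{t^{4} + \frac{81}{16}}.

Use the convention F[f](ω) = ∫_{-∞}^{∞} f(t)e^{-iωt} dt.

F(ω) = \frac{40 \pi e^{- \frac{3 \sqrt{2} \left|{\omega}\right|}{4}} \sin{\left(\frac{3 \sqrt{2} \left|{\omega}\right|}{4} + \frac{\pi}{4} \right)}}{27}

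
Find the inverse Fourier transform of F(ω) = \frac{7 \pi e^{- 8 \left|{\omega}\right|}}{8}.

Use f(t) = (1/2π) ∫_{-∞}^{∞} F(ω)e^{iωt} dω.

f(t) = \frac{7}{t^{2} + 64}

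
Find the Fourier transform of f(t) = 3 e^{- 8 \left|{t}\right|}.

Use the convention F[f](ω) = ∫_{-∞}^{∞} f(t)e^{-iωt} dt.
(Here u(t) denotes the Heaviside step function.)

F(ω) = \frac{48}{\omega^{2} + 64}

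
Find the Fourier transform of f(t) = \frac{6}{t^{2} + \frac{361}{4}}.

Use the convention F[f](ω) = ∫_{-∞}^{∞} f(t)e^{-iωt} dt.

F(ω) = \frac{12 \pi e^{- \frac{19 \left|{\omega}\right|}{2}}}{19}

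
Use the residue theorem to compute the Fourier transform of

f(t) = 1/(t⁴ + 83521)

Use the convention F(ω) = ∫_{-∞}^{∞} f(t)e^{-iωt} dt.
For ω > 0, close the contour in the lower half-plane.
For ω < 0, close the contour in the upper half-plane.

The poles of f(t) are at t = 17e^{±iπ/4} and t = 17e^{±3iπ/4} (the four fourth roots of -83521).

Let g(z) = f(z)e^{-iωz}; for large |z| the factor e^{-iωz} decays in the lower half-plane when ω > 0 and in the upper half-plane when ω < 0.

Case ω > 0 (lower half-plane, clockwise contour ⇒ F(ω) = -2πi·ΣRes):
  Res_{z = - \frac{17 \sqrt{2}}{2} - \frac{17 \sqrt{2} i}{2}} g(z) = \frac{\sqrt{2} i \left(1 - i\right) e^{\frac{17 \sqrt{2} \omega \left(-1 + i\right)}{2}}}{39304}
  Res_{z = \frac{17 \sqrt{2}}{2} - \frac{17 \sqrt{2} i}{2}} g(z) = \frac{\sqrt{2} i \left(1 + i\right) e^{- \frac{17 \sqrt{2} \omega \left(1 + i\right)}{2}}}{39304}
  F(ω) = -2πi·ΣRes = \frac{\sqrt{2} \pi \left(1 - i\right) \left(e^{17 \sqrt{2} i \omega} + i\right) e^{- \frac{17 \sqrt{2} \omega \left(1 + i\right)}{2}}}{19652} = \frac{\pi e^{- \frac{17 \sqrt{2} \omega}{2}} \sin{\left(\frac{17 \sqrt{2} \omega}{2} + \frac{\pi}{4} \right)}}{4913}

Case ω < 0 (upper half-plane, counterclockwise contour ⇒ F(ω) = +2πi·ΣRes):
  Res_{z = \frac{17 \sqrt{2}}{2} + \frac{17 \sqrt{2} i}{2}} g(z) = \frac{\sqrt{2} i \left(-1 + i\right) e^{\frac{17 \sqrt{2} \omega \left(1 - i\right)}{2}}}{39304}
  Res_{z = - \frac{17 \sqrt{2}}{2} + \frac{17 \sqrt{2} i}{2}} g(z) = \frac{\sqrt{2} \left(1 - i\right) e^{\frac{17 \sqrt{2} \omega \left(1 + i\right)}{2}}}{39304}
  F(ω) = 2πi·ΣRes = - \frac{\sqrt{2} i \pi \left(i \left(1 - i\right) e^{\frac{17 \sqrt{2} \omega \left(1 - i\right)}{2}} - \left(1 - i\right) e^{\frac{17 \sqrt{2} \omega \left(1 + i\right)}{2}}\right)}{19652} = \frac{\pi e^{\frac{17 \sqrt{2} \omega}{2}} \cos{\left(\frac{17 \sqrt{2} \omega}{2} + \frac{\pi}{4} \right)}}{4913}

Both cases combine into a single formula in |ω|:

F(ω) = \frac{\pi e^{- \frac{17 \sqrt{2} \left|{\omega}\right|}{2}} \sin{\left(\frac{17 \sqrt{2} \left|{\omega}\right|}{2} + \frac{\pi}{4} \right)}}{4913}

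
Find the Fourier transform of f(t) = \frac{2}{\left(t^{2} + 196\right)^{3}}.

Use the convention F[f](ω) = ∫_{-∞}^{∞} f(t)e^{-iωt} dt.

F(ω) = \frac{\pi \left(196 \omega^{2} + 42 \left|{\omega}\right| + 3\right) e^{- 14 \left|{\omega}\right|}}{2151296}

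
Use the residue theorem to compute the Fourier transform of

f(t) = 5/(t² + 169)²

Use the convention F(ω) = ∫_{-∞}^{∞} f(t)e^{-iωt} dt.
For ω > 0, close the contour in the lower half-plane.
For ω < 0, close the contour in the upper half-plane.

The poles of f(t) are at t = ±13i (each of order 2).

Let g(z) = f(z)e^{-iωz}; for large |z| the factor e^{-iωz} decays in the lower half-plane when ω > 0 and in the upper half-plane when ω < 0.

Case ω > 0 (lower half-plane, clockwise contour ⇒ F(ω) = -2πi·ΣRes):
  Res_{z = - 13 i} g(z) = \frac{5 i \left(13 \omega + 1\right) e^{- 13 \omega}}{8788} (pole of order 2)
  F(ω) = -2πi·ΣRes = \frac{5 \pi \left(13 \omega + 1\right) e^{- 13 \omega}}{4394}

Case ω < 0 (upper half-plane, counterclockwise contour ⇒ F(ω) = +2πi·ΣRes):
  Res_{z = 13 i} g(z) = \frac{5 i \left(13 \omega - 1\right) e^{13 \omega}}{8788} (pole of order 2)
  F(ω) = 2πi·ΣRes = \frac{5 \pi \left(1 - 13 \omega\right) e^{13 \omega}}{4394}

Both cases combine into a single formula in |ω|:

F(ω) = \frac{5 \pi \left(13 \left|{\omega}\right| + 1\right) e^{- 13 \left|{\omega}\right|}}{4394}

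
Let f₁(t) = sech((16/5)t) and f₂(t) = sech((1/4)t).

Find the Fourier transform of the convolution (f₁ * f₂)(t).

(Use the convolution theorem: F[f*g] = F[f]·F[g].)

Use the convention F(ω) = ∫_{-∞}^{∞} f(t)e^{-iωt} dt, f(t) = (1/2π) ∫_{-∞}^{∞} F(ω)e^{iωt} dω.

F[f₁*f₂](ω) = \frac{5 \pi^{2}}{4 \cosh{\left(\frac{5 \pi \omega}{32} \right)} \cosh{\left(2 \pi \omega \right)}}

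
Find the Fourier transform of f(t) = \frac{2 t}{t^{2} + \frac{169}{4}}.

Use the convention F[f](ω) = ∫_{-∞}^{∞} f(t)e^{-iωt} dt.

F(ω) = - 2 i \pi e^{- \frac{13 \left|{\omega}\right|}{2}} \operatorname{sign}{\left(\omega \right)}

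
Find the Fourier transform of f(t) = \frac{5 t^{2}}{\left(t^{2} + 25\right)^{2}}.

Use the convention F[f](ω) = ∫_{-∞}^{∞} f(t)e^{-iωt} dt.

F(ω) = \frac{\pi \left(1 - 5 \left|{\omega}\right|\right) e^{- 5 \left|{\omega}\right|}}{2}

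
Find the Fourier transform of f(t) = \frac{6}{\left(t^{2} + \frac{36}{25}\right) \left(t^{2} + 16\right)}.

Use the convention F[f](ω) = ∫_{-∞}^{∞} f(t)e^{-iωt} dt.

F(ω) = - \frac{75 \pi e^{- 4 \left|{\omega}\right|}}{728} + \frac{125 \pi e^{- \frac{6 \left|{\omega}\right|}{5}}}{364}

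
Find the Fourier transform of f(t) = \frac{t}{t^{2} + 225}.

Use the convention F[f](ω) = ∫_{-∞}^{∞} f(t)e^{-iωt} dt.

F(ω) = - i \pi e^{- 15 \left|{\omega}\right|} \operatorname{sign}{\left(\omega \right)}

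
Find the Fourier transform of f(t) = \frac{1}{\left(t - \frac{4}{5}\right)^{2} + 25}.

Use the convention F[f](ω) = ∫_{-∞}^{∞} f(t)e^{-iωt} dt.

F(ω) = \frac{\pi e^{- \frac{4 i \omega}{5} - 5 \left|{\omega}\right|}}{5}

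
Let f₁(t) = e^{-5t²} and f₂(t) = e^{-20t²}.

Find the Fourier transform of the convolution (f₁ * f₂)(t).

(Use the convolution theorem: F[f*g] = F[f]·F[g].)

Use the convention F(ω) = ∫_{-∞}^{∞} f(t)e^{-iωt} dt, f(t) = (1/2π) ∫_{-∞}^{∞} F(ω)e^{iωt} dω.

F[f₁*f₂](ω) = \frac{\pi e^{- \frac{\omega^{2}}{16}}}{10}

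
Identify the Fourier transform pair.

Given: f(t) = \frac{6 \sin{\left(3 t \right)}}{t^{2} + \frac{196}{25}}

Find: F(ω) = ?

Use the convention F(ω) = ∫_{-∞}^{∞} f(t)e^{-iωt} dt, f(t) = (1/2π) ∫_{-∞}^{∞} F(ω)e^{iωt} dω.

F(ω) = \frac{15 i \pi e^{- \frac{14 \left|{\omega + 3}\right|}{5}}}{14} - \frac{15 i \pi e^{- \frac{14 \left|{\omega - 3}\right|}{5}}}{14}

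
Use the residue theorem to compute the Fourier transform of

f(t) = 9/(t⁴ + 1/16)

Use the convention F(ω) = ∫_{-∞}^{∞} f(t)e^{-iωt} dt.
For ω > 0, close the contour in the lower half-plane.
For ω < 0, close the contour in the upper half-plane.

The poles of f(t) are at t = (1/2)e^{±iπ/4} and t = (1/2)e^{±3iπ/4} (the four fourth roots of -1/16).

Let g(z) = f(z)e^{-iωz}; for large |z| the factor e^{-iωz} decays in the lower half-plane when ω > 0 and in the upper half-plane when ω < 0.

Case ω > 0 (lower half-plane, clockwise contour ⇒ F(ω) = -2πi·ΣRes):
  Res_{z = - \frac{\sqrt{2}}{4} - \frac{\sqrt{2} i}{4}} g(z) = \sqrt{2} \left(9 + 9 i\right) e^{\frac{\sqrt{2} \omega \left(-1 + i\right)}{4}}
  Res_{z = \frac{\sqrt{2}}{4} - \frac{\sqrt{2} i}{4}} g(z) = \sqrt{2} \left(-9 + 9 i\right) e^{- \frac{\sqrt{2} \omega \left(1 + i\right)}{4}}
  F(ω) = -2πi·ΣRes = 18 \sqrt{2} \pi \left(\left(1 - i\right) e^{\frac{\sqrt{2} i \omega}{2}} + 1 + i\right) e^{- \frac{\sqrt{2} \omega \left(1 + i\right)}{4}} = 72 \pi e^{- \frac{\sqrt{2} \omega}{4}} \sin{\left(\frac{\sqrt{2} \omega}{4} + \frac{\pi}{4} \right)}

Case ω < 0 (upper half-plane, counterclockwise contour ⇒ F(ω) = +2πi·ΣRes):
  Res_{z = \frac{\sqrt{2}}{4} + \frac{\sqrt{2} i}{4}} g(z) = \sqrt{2} \left(-9 - 9 i\right) e^{\frac{\sqrt{2} \omega \left(1 - i\right)}{4}}
  Res_{z = - \frac{\sqrt{2}}{4} + \frac{\sqrt{2} i}{4}} g(z) = \sqrt{2} \left(9 - 9 i\right) e^{\frac{\sqrt{2} \omega \left(1 + i\right)}{4}}
  F(ω) = 2πi·ΣRes = - 18 \sqrt{2} i \pi \left(\left(1 + i\right) e^{\frac{\sqrt{2} \omega \left(1 - i\right)}{4}} - \left(1 - i\right) e^{\frac{\sqrt{2} \omega \left(1 + i\right)}{4}}\right) = 72 \pi e^{\frac{\sqrt{2} \omega}{4}} \cos{\left(\frac{\sqrt{2} \omega}{4} + \frac{\pi}{4} \right)}

Both cases combine into a single formula in |ω|:

F(ω) = 72 \pi e^{- \frac{\sqrt{2} \left|{\omega}\right|}{4}} \sin{\left(\frac{\sqrt{2} \left|{\omega}\right|}{4} + \frac{\pi}{4} \right)}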